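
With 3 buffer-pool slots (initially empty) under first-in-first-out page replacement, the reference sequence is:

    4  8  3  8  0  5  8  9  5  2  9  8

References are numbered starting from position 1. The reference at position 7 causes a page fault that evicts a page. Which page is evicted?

pos 1: 4: miss, frames (4)
pos 2: 8: miss, frames (4 8)
pos 3: 3: miss, frames (4 8 3)
pos 4: 8: hit
pos 5: 0: miss, evict 4, frames (8 3 0)
pos 6: 5: miss, evict 8, frames (3 0 5)
pos 7: 8: miss, evict 3, frames (0 5 8)
At position 7, page 3 is evicted.

3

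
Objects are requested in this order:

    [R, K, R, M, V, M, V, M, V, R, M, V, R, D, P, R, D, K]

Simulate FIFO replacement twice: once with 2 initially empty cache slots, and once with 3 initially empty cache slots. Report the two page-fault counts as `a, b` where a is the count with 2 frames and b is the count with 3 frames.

2 frames: F F . F F . . . . F F F F F F F F F → 13 faults.
3 frames: F F . F F . . . . F . . . F F . . F → 8 faults.
8 < 13: adding a frame reduced faults, as is typical.

13, 8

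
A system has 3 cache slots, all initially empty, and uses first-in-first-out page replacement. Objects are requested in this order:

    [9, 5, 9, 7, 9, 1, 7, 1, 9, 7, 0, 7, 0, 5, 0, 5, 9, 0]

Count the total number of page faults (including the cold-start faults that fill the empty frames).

10

9 → fault, frames (9)
5 → fault, frames (9 5)
9 → hit
7 → fault, frames (9 5 7)
9 → hit
1 → fault, evict 9, frames (5 7 1)
7 → hit
1 → hit
9 → fault, evict 5, frames (7 1 9)
7 → hit
0 → fault, evict 7, frames (1 9 0)
7 → fault, evict 1, frames (9 0 7)
0 → hit
5 → fault, evict 9, frames (0 7 5)
0 → hit
5 → hit
9 → fault, evict 0, frames (7 5 9)
0 → fault, evict 7, frames (5 9 0)
Page faults: 10.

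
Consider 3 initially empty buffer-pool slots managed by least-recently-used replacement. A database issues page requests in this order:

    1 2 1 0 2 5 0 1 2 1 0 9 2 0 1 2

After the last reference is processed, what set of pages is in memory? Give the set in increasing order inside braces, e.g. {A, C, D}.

1 -> fault, frames {1}
2 -> fault, frames {1,2}
1 -> hit
0 -> fault, frames {2,1,0}
2 -> hit
5 -> fault, evict 1, frames {0,2,5}
0 -> hit
1 -> fault, evict 2, frames {5,0,1}
2 -> fault, evict 5, frames {0,1,2}
1 -> hit
0 -> hit
9 -> fault, evict 2, frames {1,0,9}
2 -> fault, evict 1, frames {0,9,2}
0 -> hit
1 -> fault, evict 9, frames {2,0,1}
2 -> hit

{0, 1, 2}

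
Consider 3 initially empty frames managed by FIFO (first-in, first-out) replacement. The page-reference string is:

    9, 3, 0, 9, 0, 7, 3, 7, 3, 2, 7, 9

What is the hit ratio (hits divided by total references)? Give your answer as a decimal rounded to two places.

9 -> fault, frames (9)
3 -> fault, frames (9 3)
0 -> fault, frames (9 3 0)
9 -> hit
0 -> hit
7 -> fault, evict 9, frames (3 0 7)
3 -> hit
7 -> hit
3 -> hit
2 -> fault, evict 3, frames (0 7 2)
7 -> hit
9 -> fault, evict 0, frames (7 2 9)
Hits: 6 of 12 references → 6/12 = 0.5000.

0.50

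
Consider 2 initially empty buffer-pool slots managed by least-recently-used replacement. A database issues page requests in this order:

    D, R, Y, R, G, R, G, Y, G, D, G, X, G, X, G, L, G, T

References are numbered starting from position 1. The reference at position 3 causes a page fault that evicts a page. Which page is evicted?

pos 1: D: miss, frames [D]
pos 2: R: miss, frames [D, R]
pos 3: Y: miss, evict D, frames [R, Y]
At position 3, page D is evicted.

D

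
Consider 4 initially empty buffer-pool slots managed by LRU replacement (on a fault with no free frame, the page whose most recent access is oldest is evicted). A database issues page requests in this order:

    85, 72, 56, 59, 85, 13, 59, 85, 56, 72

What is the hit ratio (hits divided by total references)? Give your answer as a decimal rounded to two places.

85: miss, frames [85]
72: miss, frames [85, 72]
56: miss, frames [85, 72, 56]
59: miss, frames [85, 72, 56, 59]
85: hit
13: miss, evict 72, frames [56, 59, 85, 13]
59: hit
85: hit
56: hit
72: miss, evict 13, frames [59, 85, 56, 72]
Hits: 4 of 10 references → 4/10 = 0.4000.

0.40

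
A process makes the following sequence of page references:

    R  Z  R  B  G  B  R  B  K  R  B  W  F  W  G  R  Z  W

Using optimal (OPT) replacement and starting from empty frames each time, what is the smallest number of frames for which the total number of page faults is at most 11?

3

f=1: 18 faults
f=2: 12 faults
f=3: 9 faults
f=4: 8 faults
f=5: 7 faults
f=6: 7 faults
f=7: 7 faults
Smallest f with faults ≤ 11 is 3.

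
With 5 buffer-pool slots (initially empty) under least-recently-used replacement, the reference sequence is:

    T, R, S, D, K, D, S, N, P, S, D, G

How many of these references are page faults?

T -> miss, frames (T)
R -> miss, frames (T R)
S -> miss, frames (T R S)
D -> miss, frames (T R S D)
K -> miss, frames (T R S D K)
D -> hit
S -> hit
N -> miss, evict T, frames (R K D S N)
P -> miss, evict R, frames (K D S N P)
S -> hit
D -> hit
G -> miss, evict K, frames (N P S D G)
Page faults: 8.

8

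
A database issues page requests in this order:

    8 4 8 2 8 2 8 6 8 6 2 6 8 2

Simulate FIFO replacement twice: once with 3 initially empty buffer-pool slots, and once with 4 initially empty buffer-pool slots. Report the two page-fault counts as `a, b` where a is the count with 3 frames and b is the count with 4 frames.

3 frames: F F . F . . . F F . . . . . → 5 faults.
4 frames: F F . F . . . F . . . . . . → 4 faults.
4 < 5: adding a frame reduced faults, as is typical.

5, 4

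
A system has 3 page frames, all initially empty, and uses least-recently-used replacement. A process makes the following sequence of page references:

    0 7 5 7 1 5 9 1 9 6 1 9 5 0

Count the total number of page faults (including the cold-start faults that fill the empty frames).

8

0: miss, frames {0}
7: miss, frames {0,7}
5: miss, frames {0,7,5}
7: hit
1: miss, evict 0, frames {5,7,1}
5: hit
9: miss, evict 7, frames {1,5,9}
1: hit
9: hit
6: miss, evict 5, frames {1,9,6}
1: hit
9: hit
5: miss, evict 6, frames {1,9,5}
0: miss, evict 1, frames {9,5,0}
Page faults: 8.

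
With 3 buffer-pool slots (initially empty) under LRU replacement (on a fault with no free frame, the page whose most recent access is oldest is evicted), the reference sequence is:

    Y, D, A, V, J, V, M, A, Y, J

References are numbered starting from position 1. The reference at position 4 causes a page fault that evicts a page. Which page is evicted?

pos 1: Y → miss, frames (Y)
pos 2: D → miss, frames (Y D)
pos 3: A → miss, frames (Y D A)
pos 4: V → miss, evict Y, frames (D A V)
At position 4, page Y is evicted.

Y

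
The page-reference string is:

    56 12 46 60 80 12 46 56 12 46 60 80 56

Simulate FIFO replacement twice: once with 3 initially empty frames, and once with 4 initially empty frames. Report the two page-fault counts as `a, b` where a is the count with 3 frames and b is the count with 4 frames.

3 frames: F F F F F F F F . . F F . → 10 faults.
4 frames: F F F F F . . F F F F F F → 11 faults.
11 > 10: adding a frame increased faults — Belady's anomaly.

10, 11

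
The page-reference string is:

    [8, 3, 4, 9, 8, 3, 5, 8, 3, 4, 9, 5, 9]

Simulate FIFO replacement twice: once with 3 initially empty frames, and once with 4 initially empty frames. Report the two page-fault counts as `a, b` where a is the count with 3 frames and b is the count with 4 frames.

3 frames: F F F F F F F . . F F . . → 9 faults.
4 frames: F F F F . . F F F F F F . → 10 faults.
10 > 9: adding a frame increased faults — Belady's anomaly.

9, 10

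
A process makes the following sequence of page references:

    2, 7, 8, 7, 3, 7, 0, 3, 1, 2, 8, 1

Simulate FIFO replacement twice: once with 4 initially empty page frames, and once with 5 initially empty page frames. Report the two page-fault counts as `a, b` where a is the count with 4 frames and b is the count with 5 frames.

8, 7

4 frames: F F F . F . F . F F F . → 8 faults.
5 frames: F F F . F . F . F F . . → 7 faults.
7 < 8: adding a frame reduced faults, as is typical.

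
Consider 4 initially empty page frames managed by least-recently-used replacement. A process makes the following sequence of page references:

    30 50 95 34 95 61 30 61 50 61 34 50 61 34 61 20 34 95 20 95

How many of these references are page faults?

10

30: miss, frames {30}
50: miss, frames {30,50}
95: miss, frames {30,50,95}
34: miss, frames {30,50,95,34}
95: hit
61: miss, evict 30, frames {50,34,95,61}
30: miss, evict 50, frames {34,95,61,30}
61: hit
50: miss, evict 34, frames {95,30,61,50}
61: hit
34: miss, evict 95, frames {30,50,61,34}
50: hit
61: hit
34: hit
61: hit
20: miss, evict 30, frames {50,34,61,20}
34: hit
95: miss, evict 50, frames {61,20,34,95}
20: hit
95: hit
Page faults: 10.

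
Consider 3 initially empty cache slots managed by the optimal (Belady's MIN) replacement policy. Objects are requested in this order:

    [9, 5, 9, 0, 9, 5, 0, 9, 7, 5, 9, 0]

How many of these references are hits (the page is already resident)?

9 -> fault, frames (9)
5 -> fault, frames (9 5)
9 -> hit
0 -> fault, frames (9 5 0)
9 -> hit
5 -> hit
0 -> hit
9 -> hit
7 -> fault, evict 0, frames (9 5 7)
5 -> hit
9 -> hit
0 -> fault, evict 7, frames (9 5 0)
Hits: 7.

7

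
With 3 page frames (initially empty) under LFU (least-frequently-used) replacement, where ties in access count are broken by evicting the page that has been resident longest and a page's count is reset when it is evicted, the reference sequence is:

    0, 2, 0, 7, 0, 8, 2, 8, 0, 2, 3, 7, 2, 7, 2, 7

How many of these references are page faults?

7

0 -> miss, frames {0}
2 -> miss, frames {0,2}
0 -> hit
7 -> miss, frames {0,2,7}
0 -> hit
8 -> miss, evict 2, frames {0,7,8}
2 -> miss, evict 7, frames {0,8,2}
8 -> hit
0 -> hit
2 -> hit
3 -> miss, evict 8, frames {0,2,3}
7 -> miss, evict 3, frames {0,2,7}
2 -> hit
7 -> hit
2 -> hit
7 -> hit
Page faults: 7.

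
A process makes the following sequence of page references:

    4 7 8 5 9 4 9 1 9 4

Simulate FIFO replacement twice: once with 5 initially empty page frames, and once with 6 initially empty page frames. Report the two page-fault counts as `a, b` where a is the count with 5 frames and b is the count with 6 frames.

5 frames: F F F F F . . F . F → 7 faults.
6 frames: F F F F F . . F . . → 6 faults.
6 < 7: adding a frame reduced faults, as is typical.

7, 6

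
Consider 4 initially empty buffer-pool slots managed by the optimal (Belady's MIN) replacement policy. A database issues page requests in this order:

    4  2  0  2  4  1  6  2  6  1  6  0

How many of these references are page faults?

4 -> miss, frames (4)
2 -> miss, frames (4 2)
0 -> miss, frames (4 2 0)
2 -> hit
4 -> hit
1 -> miss, frames (4 2 0 1)
6 -> miss, evict 4, frames (2 0 1 6)
2 -> hit
6 -> hit
1 -> hit
6 -> hit
0 -> hit
Page faults: 5.

5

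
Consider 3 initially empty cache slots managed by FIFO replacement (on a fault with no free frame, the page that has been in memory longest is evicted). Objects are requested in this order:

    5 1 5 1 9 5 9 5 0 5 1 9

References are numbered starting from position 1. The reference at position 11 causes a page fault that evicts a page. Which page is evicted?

pos 1: 5 → fault, frames [5]
pos 2: 1 → fault, frames [5, 1]
pos 3: 5 → hit
pos 4: 1 → hit
pos 5: 9 → fault, frames [5, 1, 9]
pos 6: 5 → hit
pos 7: 9 → hit
pos 8: 5 → hit
pos 9: 0 → fault, evict 5, frames [1, 9, 0]
pos 10: 5 → fault, evict 1, frames [9, 0, 5]
pos 11: 1 → fault, evict 9, frames [0, 5, 1]
At position 11, page 9 is evicted.

9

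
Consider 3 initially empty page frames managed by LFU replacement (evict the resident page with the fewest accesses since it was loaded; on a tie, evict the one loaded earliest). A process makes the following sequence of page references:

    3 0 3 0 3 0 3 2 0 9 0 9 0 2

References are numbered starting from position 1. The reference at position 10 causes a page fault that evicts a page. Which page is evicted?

2

pos 1: 3: fault, frames [3]
pos 2: 0: fault, frames [3, 0]
pos 3: 3: hit
pos 4: 0: hit
pos 5: 3: hit
pos 6: 0: hit
pos 7: 3: hit
pos 8: 2: fault, frames [3, 0, 2]
pos 9: 0: hit
pos 10: 9: fault, evict 2, frames [3, 0, 9]
At position 10, page 2 is evicted.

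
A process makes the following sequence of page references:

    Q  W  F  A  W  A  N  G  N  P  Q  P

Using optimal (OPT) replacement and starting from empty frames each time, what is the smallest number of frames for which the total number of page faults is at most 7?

f=1: 12 faults
f=2: 8 faults
f=3: 7 faults
f=4: 7 faults
f=5: 7 faults
f=6: 7 faults
f=7: 7 faults
Smallest f with faults ≤ 7 is 3.

3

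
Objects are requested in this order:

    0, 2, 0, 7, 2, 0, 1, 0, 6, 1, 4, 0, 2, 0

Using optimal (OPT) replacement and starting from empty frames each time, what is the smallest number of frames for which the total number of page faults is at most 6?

f=1: 14 faults
f=2: 9 faults
f=3: 7 faults
f=4: 6 faults
f=5: 6 faults
f=6: 6 faults
Smallest f with faults ≤ 6 is 4.

4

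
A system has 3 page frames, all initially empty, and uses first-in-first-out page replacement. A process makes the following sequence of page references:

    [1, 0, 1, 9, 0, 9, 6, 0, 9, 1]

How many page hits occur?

1 -> miss, frames (1)
0 -> miss, frames (1 0)
1 -> hit
9 -> miss, frames (1 0 9)
0 -> hit
9 -> hit
6 -> miss, evict 1, frames (0 9 6)
0 -> hit
9 -> hit
1 -> miss, evict 0, frames (9 6 1)
Hits: 5.

5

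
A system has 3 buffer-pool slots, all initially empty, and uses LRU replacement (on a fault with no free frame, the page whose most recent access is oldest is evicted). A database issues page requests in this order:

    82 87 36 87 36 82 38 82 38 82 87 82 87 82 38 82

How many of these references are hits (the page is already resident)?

82 -> fault, frames {82}
87 -> fault, frames {82,87}
36 -> fault, frames {82,87,36}
87 -> hit
36 -> hit
82 -> hit
38 -> fault, evict 87, frames {36,82,38}
82 -> hit
38 -> hit
82 -> hit
87 -> fault, evict 36, frames {38,82,87}
82 -> hit
87 -> hit
82 -> hit
38 -> hit
82 -> hit
Hits: 11.

11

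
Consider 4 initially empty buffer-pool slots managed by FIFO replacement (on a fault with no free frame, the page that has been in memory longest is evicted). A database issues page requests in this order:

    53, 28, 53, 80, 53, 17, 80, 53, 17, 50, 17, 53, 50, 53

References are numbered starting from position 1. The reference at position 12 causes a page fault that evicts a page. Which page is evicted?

pos 1: 53: fault, frames {53}
pos 2: 28: fault, frames {53,28}
pos 3: 53: hit
pos 4: 80: fault, frames {53,28,80}
pos 5: 53: hit
pos 6: 17: fault, frames {53,28,80,17}
pos 7: 80: hit
pos 8: 53: hit
pos 9: 17: hit
pos 10: 50: fault, evict 53, frames {28,80,17,50}
pos 11: 17: hit
pos 12: 53: fault, evict 28, frames {80,17,50,53}
At position 12, page 28 is evicted.

28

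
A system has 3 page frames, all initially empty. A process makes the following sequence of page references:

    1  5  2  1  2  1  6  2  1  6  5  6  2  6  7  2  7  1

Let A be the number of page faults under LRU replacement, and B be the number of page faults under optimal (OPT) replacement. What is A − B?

Under LRU: F F F . . . F . . . F . F . F . . F → 8 faults.
Under OPT: F F F . . . F . . . F . . . F . . F → 7 faults.
A − B = 8 − 7 = 1.

1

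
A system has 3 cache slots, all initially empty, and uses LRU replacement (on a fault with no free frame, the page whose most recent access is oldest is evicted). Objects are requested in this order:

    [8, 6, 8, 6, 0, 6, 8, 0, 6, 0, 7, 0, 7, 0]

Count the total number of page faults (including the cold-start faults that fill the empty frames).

4

8 -> miss, frames {8}
6 -> miss, frames {8,6}
8 -> hit
6 -> hit
0 -> miss, frames {8,6,0}
6 -> hit
8 -> hit
0 -> hit
6 -> hit
0 -> hit
7 -> miss, evict 8, frames {6,0,7}
0 -> hit
7 -> hit
0 -> hit
Page faults: 4.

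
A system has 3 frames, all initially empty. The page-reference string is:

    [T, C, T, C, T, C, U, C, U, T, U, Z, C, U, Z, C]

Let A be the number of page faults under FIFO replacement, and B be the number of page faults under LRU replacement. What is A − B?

-1

Under FIFO: F F . . . . F . . . . F . . . . → 4 faults.
Under LRU: F F . . . . F . . . . F F . . . → 5 faults.
A − B = 4 − 5 = -1.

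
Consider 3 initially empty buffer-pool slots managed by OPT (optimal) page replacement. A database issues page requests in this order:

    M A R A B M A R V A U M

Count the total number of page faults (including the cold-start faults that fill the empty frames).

7

M → miss, frames {M}
A → miss, frames {M,A}
R → miss, frames {M,A,R}
A → hit
B → miss, evict R, frames {M,A,B}
M → hit
A → hit
R → miss, evict B, frames {M,A,R}
V → miss, evict R, frames {M,A,V}
A → hit
U → miss, evict V, frames {M,A,U}
M → hit
Page faults: 7.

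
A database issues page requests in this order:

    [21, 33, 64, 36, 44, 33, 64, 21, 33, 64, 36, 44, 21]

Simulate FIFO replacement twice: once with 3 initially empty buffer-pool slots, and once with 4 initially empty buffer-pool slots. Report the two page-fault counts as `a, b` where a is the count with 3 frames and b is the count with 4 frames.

10, 11

3 frames: F F F F F F F F . . F F . → 10 faults.
4 frames: F F F F F . . F F F F F F → 11 faults.
11 > 10: adding a frame increased faults — Belady's anomaly.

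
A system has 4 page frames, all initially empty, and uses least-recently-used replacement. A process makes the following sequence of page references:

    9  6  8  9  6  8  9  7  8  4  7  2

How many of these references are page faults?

6

9 -> miss, frames [9]
6 -> miss, frames [9, 6]
8 -> miss, frames [9, 6, 8]
9 -> hit
6 -> hit
8 -> hit
9 -> hit
7 -> miss, frames [6, 8, 9, 7]
8 -> hit
4 -> miss, evict 6, frames [9, 7, 8, 4]
7 -> hit
2 -> miss, evict 9, frames [8, 4, 7, 2]
Page faults: 6.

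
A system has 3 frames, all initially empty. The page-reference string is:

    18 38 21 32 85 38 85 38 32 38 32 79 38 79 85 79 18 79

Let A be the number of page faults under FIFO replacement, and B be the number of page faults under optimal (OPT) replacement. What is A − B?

Under FIFO: F F F F F F . . . . . F . . . . F . → 8 faults.
Under OPT: F F F F F . . . . . . F . . . . F . → 7 faults.
A − B = 8 − 7 = 1.

1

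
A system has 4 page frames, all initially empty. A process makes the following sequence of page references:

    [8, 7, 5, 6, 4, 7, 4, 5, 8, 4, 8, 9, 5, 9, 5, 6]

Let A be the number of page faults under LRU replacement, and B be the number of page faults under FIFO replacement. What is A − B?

-1

Under LRU: F F F F F . . . F . . F . . . F → 8 faults.
Under FIFO: F F F F F . . . F . . F F . . F → 9 faults.
A − B = 8 − 9 = -1.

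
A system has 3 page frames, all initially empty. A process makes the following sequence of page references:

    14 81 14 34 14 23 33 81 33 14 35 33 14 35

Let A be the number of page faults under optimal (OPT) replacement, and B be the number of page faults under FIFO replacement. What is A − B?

-3

Under OPT: F F . F . F F . . . F . . . → 6 faults.
Under FIFO: F F . F . F F F . F F F . . → 9 faults.
A − B = 6 − 9 = -3.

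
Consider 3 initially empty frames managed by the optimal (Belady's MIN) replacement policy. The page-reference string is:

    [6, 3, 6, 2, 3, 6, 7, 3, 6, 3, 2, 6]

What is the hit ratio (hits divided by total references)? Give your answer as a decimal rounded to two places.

6 -> miss, frames [6]
3 -> miss, frames [6, 3]
6 -> hit
2 -> miss, frames [6, 3, 2]
3 -> hit
6 -> hit
7 -> miss, evict 2, frames [6, 3, 7]
3 -> hit
6 -> hit
3 -> hit
2 -> miss, evict 7, frames [6, 3, 2]
6 -> hit
Hits: 7 of 12 references → 7/12 = 0.5833.

0.58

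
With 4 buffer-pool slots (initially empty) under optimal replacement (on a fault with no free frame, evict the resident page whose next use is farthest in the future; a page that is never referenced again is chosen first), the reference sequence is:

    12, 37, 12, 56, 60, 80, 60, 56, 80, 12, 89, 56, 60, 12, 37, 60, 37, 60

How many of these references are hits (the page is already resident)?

12 → miss, frames {12}
37 → miss, frames {12,37}
12 → hit
56 → miss, frames {12,37,56}
60 → miss, frames {12,37,56,60}
80 → miss, evict 37, frames {12,56,60,80}
60 → hit
56 → hit
80 → hit
12 → hit
89 → miss, evict 80, frames {12,56,60,89}
56 → hit
60 → hit
12 → hit
37 → miss, evict 89, frames {12,56,60,37}
60 → hit
37 → hit
60 → hit
Hits: 11.

11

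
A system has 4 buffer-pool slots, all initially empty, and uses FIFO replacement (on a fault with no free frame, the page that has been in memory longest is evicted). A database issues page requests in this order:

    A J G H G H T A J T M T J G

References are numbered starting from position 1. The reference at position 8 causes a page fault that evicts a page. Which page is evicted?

J

pos 1: A -> miss, frames {A}
pos 2: J -> miss, frames {A,J}
pos 3: G -> miss, frames {A,J,G}
pos 4: H -> miss, frames {A,J,G,H}
pos 5: G -> hit
pos 6: H -> hit
pos 7: T -> miss, evict A, frames {J,G,H,T}
pos 8: A -> miss, evict J, frames {G,H,T,A}
At position 8, page J is evicted.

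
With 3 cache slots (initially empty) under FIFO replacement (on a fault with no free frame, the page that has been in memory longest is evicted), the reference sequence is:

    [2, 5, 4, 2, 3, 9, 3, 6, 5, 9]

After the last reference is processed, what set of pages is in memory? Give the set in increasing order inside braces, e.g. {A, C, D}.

{5, 6, 9}

2 -> miss, frames {2}
5 -> miss, frames {2,5}
4 -> miss, frames {2,5,4}
2 -> hit
3 -> miss, evict 2, frames {5,4,3}
9 -> miss, evict 5, frames {4,3,9}
3 -> hit
6 -> miss, evict 4, frames {3,9,6}
5 -> miss, evict 3, frames {9,6,5}
9 -> hit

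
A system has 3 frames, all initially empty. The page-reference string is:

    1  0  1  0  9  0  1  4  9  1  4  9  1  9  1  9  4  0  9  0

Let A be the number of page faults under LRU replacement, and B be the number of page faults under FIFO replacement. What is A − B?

-1

Under LRU: F F . . F . . F F . . . . . . . . F . . → 6 faults.
Under FIFO: F F . . F . . F . F . . . . . . . F F . → 7 faults.
A − B = 6 − 7 = -1.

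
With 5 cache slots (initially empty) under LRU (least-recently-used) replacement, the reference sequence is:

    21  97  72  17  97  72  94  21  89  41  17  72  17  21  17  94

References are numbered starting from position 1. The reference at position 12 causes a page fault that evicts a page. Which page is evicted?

94

pos 1: 21 -> miss, frames [21]
pos 2: 97 -> miss, frames [21, 97]
pos 3: 72 -> miss, frames [21, 97, 72]
pos 4: 17 -> miss, frames [21, 97, 72, 17]
pos 5: 97 -> hit
pos 6: 72 -> hit
pos 7: 94 -> miss, frames [21, 17, 97, 72, 94]
pos 8: 21 -> hit
pos 9: 89 -> miss, evict 17, frames [97, 72, 94, 21, 89]
pos 10: 41 -> miss, evict 97, frames [72, 94, 21, 89, 41]
pos 11: 17 -> miss, evict 72, frames [94, 21, 89, 41, 17]
pos 12: 72 -> miss, evict 94, frames [21, 89, 41, 17, 72]
At position 12, page 94 is evicted.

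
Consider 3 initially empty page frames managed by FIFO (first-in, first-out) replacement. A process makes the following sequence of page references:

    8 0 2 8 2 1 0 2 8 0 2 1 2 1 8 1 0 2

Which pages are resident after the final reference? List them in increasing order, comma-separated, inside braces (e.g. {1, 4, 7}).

8: fault, frames [8]
0: fault, frames [8, 0]
2: fault, frames [8, 0, 2]
8: hit
2: hit
1: fault, evict 8, frames [0, 2, 1]
0: hit
2: hit
8: fault, evict 0, frames [2, 1, 8]
0: fault, evict 2, frames [1, 8, 0]
2: fault, evict 1, frames [8, 0, 2]
1: fault, evict 8, frames [0, 2, 1]
2: hit
1: hit
8: fault, evict 0, frames [2, 1, 8]
1: hit
0: fault, evict 2, frames [1, 8, 0]
2: fault, evict 1, frames [8, 0, 2]

{0, 2, 8}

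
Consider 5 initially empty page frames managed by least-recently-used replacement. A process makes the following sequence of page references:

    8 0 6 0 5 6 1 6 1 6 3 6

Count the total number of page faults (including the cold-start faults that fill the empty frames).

8 → miss, frames [8]
0 → miss, frames [8, 0]
6 → miss, frames [8, 0, 6]
0 → hit
5 → miss, frames [8, 6, 0, 5]
6 → hit
1 → miss, frames [8, 0, 5, 6, 1]
6 → hit
1 → hit
6 → hit
3 → miss, evict 8, frames [0, 5, 1, 6, 3]
6 → hit
Page faults: 6.

6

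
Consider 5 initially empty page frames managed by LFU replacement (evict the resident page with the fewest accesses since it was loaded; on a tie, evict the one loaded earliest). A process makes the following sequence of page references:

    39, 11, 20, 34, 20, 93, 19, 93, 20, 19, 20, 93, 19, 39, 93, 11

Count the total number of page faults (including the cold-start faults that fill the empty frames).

8

39 -> fault, frames {39}
11 -> fault, frames {39,11}
20 -> fault, frames {39,11,20}
34 -> fault, frames {39,11,20,34}
20 -> hit
93 -> fault, frames {39,11,20,34,93}
19 -> fault, evict 39, frames {11,20,34,93,19}
93 -> hit
20 -> hit
19 -> hit
20 -> hit
93 -> hit
19 -> hit
39 -> fault, evict 11, frames {20,34,93,19,39}
93 -> hit
11 -> fault, evict 34, frames {20,93,19,39,11}
Page faults: 8.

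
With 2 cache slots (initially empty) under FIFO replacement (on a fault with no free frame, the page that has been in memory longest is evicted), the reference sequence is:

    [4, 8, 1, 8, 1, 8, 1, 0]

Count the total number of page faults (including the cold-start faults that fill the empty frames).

4 -> fault, frames (4)
8 -> fault, frames (4 8)
1 -> fault, evict 4, frames (8 1)
8 -> hit
1 -> hit
8 -> hit
1 -> hit
0 -> fault, evict 8, frames (1 0)
Page faults: 4.

4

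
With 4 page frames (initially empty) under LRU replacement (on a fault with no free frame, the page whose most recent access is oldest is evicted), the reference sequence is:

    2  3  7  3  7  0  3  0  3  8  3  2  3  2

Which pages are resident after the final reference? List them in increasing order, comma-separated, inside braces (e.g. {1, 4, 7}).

{0, 2, 3, 8}

2 -> fault, frames {2}
3 -> fault, frames {2,3}
7 -> fault, frames {2,3,7}
3 -> hit
7 -> hit
0 -> fault, frames {2,3,7,0}
3 -> hit
0 -> hit
3 -> hit
8 -> fault, evict 2, frames {7,0,3,8}
3 -> hit
2 -> fault, evict 7, frames {0,8,3,2}
3 -> hit
2 -> hit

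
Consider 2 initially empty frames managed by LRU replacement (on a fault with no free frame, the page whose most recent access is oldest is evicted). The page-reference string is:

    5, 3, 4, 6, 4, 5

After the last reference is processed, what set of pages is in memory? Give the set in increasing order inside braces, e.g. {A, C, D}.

{4, 5}

5 -> miss, frames (5)
3 -> miss, frames (5 3)
4 -> miss, evict 5, frames (3 4)
6 -> miss, evict 3, frames (4 6)
4 -> hit
5 -> miss, evict 6, frames (4 5)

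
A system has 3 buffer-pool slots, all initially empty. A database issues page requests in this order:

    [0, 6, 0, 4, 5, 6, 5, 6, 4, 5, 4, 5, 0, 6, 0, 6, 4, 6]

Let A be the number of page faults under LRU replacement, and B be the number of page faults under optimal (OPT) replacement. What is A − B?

Under LRU: F F . F F F . . . . . . F F . . F . → 8 faults.
Under OPT: F F . F F . . . . . . . F . . . . . → 5 faults.
A − B = 8 − 5 = 3.

3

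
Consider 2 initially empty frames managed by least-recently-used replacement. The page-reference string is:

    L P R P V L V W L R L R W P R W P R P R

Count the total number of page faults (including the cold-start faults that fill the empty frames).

L → miss, frames {L}
P → miss, frames {L,P}
R → miss, evict L, frames {P,R}
P → hit
V → miss, evict R, frames {P,V}
L → miss, evict P, frames {V,L}
V → hit
W → miss, evict L, frames {V,W}
L → miss, evict V, frames {W,L}
R → miss, evict W, frames {L,R}
L → hit
R → hit
W → miss, evict L, frames {R,W}
P → miss, evict R, frames {W,P}
R → miss, evict W, frames {P,R}
W → miss, evict P, frames {R,W}
P → miss, evict R, frames {W,P}
R → miss, evict W, frames {P,R}
P → hit
R → hit
Page faults: 14.

14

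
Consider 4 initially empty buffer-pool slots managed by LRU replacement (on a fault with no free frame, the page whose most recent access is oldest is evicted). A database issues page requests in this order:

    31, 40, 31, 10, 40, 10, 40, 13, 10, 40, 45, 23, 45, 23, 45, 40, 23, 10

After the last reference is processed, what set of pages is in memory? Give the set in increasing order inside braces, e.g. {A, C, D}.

{10, 23, 40, 45}

31: fault, frames {31}
40: fault, frames {31,40}
31: hit
10: fault, frames {40,31,10}
40: hit
10: hit
40: hit
13: fault, frames {31,10,40,13}
10: hit
40: hit
45: fault, evict 31, frames {13,10,40,45}
23: fault, evict 13, frames {10,40,45,23}
45: hit
23: hit
45: hit
40: hit
23: hit
10: hit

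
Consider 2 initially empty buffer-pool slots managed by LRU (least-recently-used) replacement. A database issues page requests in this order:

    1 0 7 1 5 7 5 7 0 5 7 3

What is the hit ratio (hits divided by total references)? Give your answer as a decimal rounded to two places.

0.17

1: miss, frames {1}
0: miss, frames {1,0}
7: miss, evict 1, frames {0,7}
1: miss, evict 0, frames {7,1}
5: miss, evict 7, frames {1,5}
7: miss, evict 1, frames {5,7}
5: hit
7: hit
0: miss, evict 5, frames {7,0}
5: miss, evict 7, frames {0,5}
7: miss, evict 0, frames {5,7}
3: miss, evict 5, frames {7,3}
Hits: 2 of 12 references → 2/12 = 0.1667.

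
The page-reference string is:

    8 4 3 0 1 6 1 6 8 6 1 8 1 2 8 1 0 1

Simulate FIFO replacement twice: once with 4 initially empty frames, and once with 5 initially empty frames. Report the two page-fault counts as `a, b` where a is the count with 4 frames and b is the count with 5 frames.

4 frames: F F F F F F . . F . . . . F . . F F → 10 faults.
5 frames: F F F F F F . . F . . . . F . . . . → 8 faults.
8 < 10: adding a frame reduced faults, as is typical.

10, 8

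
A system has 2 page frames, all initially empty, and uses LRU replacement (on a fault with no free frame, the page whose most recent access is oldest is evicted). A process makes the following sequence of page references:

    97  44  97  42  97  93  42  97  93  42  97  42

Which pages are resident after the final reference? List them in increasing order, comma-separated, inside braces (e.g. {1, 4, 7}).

97 → miss, frames [97]
44 → miss, frames [97, 44]
97 → hit
42 → miss, evict 44, frames [97, 42]
97 → hit
93 → miss, evict 42, frames [97, 93]
42 → miss, evict 97, frames [93, 42]
97 → miss, evict 93, frames [42, 97]
93 → miss, evict 42, frames [97, 93]
42 → miss, evict 97, frames [93, 42]
97 → miss, evict 93, frames [42, 97]
42 → hit

{42, 97}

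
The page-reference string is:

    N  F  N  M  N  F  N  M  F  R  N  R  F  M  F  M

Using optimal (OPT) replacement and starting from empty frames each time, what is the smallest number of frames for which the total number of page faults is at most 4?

4

f=1: 16 faults
f=2: 9 faults
f=3: 5 faults
f=4: 4 faults
Smallest f with faults ≤ 4 is 4.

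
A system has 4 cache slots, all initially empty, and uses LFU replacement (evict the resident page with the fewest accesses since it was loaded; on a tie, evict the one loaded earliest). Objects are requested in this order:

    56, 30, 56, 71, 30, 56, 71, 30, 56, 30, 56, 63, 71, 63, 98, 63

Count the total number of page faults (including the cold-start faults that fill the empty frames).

6

56: fault, frames [56]
30: fault, frames [56, 30]
56: hit
71: fault, frames [56, 30, 71]
30: hit
56: hit
71: hit
30: hit
56: hit
30: hit
56: hit
63: fault, frames [56, 30, 71, 63]
71: hit
63: hit
98: fault, evict 63, frames [56, 30, 71, 98]
63: fault, evict 98, frames [56, 30, 71, 63]
Page faults: 6.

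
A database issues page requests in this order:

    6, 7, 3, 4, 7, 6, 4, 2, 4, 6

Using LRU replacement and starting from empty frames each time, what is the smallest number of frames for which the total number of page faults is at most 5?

f=1: 10 faults
f=2: 9 faults
f=3: 6 faults
f=4: 5 faults
f=5: 5 faults
Smallest f with faults ≤ 5 is 4.

4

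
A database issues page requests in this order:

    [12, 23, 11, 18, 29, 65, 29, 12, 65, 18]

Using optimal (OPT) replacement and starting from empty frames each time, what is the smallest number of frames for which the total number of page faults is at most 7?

3

f=1: 10 faults
f=2: 8 faults
f=3: 7 faults
f=4: 6 faults
f=5: 6 faults
f=6: 6 faults
Smallest f with faults ≤ 7 is 3.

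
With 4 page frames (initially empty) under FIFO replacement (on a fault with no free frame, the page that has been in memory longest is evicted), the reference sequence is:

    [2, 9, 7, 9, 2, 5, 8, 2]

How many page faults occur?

6

2 → miss, frames [2]
9 → miss, frames [2, 9]
7 → miss, frames [2, 9, 7]
9 → hit
2 → hit
5 → miss, frames [2, 9, 7, 5]
8 → miss, evict 2, frames [9, 7, 5, 8]
2 → miss, evict 9, frames [7, 5, 8, 2]
Page faults: 6.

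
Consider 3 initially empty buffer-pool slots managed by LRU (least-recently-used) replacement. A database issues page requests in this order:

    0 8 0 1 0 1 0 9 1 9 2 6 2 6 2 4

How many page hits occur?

9

0 -> fault, frames [0]
8 -> fault, frames [0, 8]
0 -> hit
1 -> fault, frames [8, 0, 1]
0 -> hit
1 -> hit
0 -> hit
9 -> fault, evict 8, frames [1, 0, 9]
1 -> hit
9 -> hit
2 -> fault, evict 0, frames [1, 9, 2]
6 -> fault, evict 1, frames [9, 2, 6]
2 -> hit
6 -> hit
2 -> hit
4 -> fault, evict 9, frames [6, 2, 4]
Hits: 9.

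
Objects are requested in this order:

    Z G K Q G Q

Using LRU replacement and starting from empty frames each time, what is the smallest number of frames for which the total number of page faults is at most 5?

2

f=1: 6 faults
f=2: 5 faults
f=3: 4 faults
f=4: 4 faults
Smallest f with faults ≤ 5 is 2.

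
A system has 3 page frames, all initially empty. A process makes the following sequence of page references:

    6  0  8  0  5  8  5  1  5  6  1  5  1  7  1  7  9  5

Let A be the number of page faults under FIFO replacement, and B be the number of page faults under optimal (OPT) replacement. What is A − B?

Under FIFO: F F F . F . . F . F . . . F . . F F → 9 faults.
Under OPT: F F F . F . . F . . . . . F . . F . → 7 faults.
A − B = 9 − 7 = 2.

2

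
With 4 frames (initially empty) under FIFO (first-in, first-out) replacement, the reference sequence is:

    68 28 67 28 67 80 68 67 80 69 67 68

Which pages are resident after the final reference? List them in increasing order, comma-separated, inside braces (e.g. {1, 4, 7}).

68 -> fault, frames (68)
28 -> fault, frames (68 28)
67 -> fault, frames (68 28 67)
28 -> hit
67 -> hit
80 -> fault, frames (68 28 67 80)
68 -> hit
67 -> hit
80 -> hit
69 -> fault, evict 68, frames (28 67 80 69)
67 -> hit
68 -> fault, evict 28, frames (67 80 69 68)

{67, 68, 69, 80}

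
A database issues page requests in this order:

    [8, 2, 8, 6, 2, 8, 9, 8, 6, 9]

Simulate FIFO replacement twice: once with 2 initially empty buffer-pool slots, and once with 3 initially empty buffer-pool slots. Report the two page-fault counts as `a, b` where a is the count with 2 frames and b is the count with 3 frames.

6, 5

2 frames: F F . F . F F . F . → 6 faults.
3 frames: F F . F . . F F . . → 5 faults.
5 < 6: adding a frame reduced faults, as is typical.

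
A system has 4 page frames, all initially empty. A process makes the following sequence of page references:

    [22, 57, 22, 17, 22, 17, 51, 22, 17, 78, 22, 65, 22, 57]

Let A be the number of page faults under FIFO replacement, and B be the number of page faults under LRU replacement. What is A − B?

1

Under FIFO: F F . F . . F . . F F F . F → 8 faults.
Under LRU: F F . F . . F . . F . F . F → 7 faults.
A − B = 8 − 7 = 1.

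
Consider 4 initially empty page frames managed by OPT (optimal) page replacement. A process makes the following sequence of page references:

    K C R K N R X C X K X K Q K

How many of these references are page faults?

6

K → fault, frames (K)
C → fault, frames (K C)
R → fault, frames (K C R)
K → hit
N → fault, frames (K C R N)
R → hit
X → fault, evict N, frames (K C R X)
C → hit
X → hit
K → hit
X → hit
K → hit
Q → fault, evict X, frames (K C R Q)
K → hit
Page faults: 6.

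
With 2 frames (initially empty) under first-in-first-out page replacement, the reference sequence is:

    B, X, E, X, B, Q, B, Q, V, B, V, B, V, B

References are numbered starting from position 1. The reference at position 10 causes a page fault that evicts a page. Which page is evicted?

Q

pos 1: B → miss, frames {B}
pos 2: X → miss, frames {B,X}
pos 3: E → miss, evict B, frames {X,E}
pos 4: X → hit
pos 5: B → miss, evict X, frames {E,B}
pos 6: Q → miss, evict E, frames {B,Q}
pos 7: B → hit
pos 8: Q → hit
pos 9: V → miss, evict B, frames {Q,V}
pos 10: B → miss, evict Q, frames {V,B}
At position 10, page Q is evicted.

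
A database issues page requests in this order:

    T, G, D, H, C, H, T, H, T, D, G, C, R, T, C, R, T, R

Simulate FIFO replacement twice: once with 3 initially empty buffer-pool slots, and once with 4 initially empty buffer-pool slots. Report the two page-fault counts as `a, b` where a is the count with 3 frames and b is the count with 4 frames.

3 frames: F F F F F . F . . F F F F F . . . . → 11 faults.
4 frames: F F F F F . F . . . F . F . . . . . → 8 faults.
8 < 11: adding a frame reduced faults, as is typical.

11, 8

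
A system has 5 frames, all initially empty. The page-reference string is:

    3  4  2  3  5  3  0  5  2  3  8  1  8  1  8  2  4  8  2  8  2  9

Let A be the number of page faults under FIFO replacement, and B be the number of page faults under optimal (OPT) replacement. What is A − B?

2

Under FIFO: F F F . F . F . . . F F . . . . F . F . . F → 10 faults.
Under OPT: F F F . F . F . . . F F . . . . . . . . . F → 8 faults.
A − B = 10 − 8 = 2.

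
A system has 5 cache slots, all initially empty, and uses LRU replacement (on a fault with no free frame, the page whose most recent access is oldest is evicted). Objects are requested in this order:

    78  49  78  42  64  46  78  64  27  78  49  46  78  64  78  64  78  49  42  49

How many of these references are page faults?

78: miss, frames {78}
49: miss, frames {78,49}
78: hit
42: miss, frames {49,78,42}
64: miss, frames {49,78,42,64}
46: miss, frames {49,78,42,64,46}
78: hit
64: hit
27: miss, evict 49, frames {42,46,78,64,27}
78: hit
49: miss, evict 42, frames {46,64,27,78,49}
46: hit
78: hit
64: hit
78: hit
64: hit
78: hit
49: hit
42: miss, evict 27, frames {46,64,78,49,42}
49: hit
Page faults: 8.

8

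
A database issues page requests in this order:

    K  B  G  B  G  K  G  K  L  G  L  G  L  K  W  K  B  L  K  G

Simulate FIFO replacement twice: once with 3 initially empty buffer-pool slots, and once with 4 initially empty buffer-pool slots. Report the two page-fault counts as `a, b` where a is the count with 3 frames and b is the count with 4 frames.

10, 8

3 frames: F F F . . . . . F . . . . F F . F F F F → 10 faults.
4 frames: F F F . . . . . F . . . . . F F F . . F → 8 faults.
8 < 10: adding a frame reduced faults, as is typical.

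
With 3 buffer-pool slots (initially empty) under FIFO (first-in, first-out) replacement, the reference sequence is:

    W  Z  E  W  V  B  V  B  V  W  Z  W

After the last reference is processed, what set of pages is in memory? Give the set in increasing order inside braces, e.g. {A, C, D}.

{B, W, Z}

W: fault, frames [W]
Z: fault, frames [W, Z]
E: fault, frames [W, Z, E]
W: hit
V: fault, evict W, frames [Z, E, V]
B: fault, evict Z, frames [E, V, B]
V: hit
B: hit
V: hit
W: fault, evict E, frames [V, B, W]
Z: fault, evict V, frames [B, W, Z]
W: hit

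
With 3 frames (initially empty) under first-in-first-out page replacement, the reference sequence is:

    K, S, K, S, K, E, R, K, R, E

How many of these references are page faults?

5

K -> miss, frames {K}
S -> miss, frames {K,S}
K -> hit
S -> hit
K -> hit
E -> miss, frames {K,S,E}
R -> miss, evict K, frames {S,E,R}
K -> miss, evict S, frames {E,R,K}
R -> hit
E -> hit
Page faults: 5.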